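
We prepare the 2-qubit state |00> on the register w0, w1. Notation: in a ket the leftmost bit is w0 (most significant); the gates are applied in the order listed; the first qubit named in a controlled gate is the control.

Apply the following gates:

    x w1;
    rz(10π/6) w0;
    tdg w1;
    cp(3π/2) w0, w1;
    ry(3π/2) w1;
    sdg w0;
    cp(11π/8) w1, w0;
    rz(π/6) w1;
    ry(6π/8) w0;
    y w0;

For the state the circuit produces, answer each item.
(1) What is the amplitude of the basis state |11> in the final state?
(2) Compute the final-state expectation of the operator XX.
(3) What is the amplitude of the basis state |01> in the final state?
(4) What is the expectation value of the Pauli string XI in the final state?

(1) The amplitude on |11> is I*sqrt(4 - 2*sqrt(2))/4.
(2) The expectation value of XX is -sqrt(6)/4.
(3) The amplitude on |01> is -I*sqrt(2*sqrt(2) + 4)/4.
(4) The expectation value of XI is -sqrt(2)/2.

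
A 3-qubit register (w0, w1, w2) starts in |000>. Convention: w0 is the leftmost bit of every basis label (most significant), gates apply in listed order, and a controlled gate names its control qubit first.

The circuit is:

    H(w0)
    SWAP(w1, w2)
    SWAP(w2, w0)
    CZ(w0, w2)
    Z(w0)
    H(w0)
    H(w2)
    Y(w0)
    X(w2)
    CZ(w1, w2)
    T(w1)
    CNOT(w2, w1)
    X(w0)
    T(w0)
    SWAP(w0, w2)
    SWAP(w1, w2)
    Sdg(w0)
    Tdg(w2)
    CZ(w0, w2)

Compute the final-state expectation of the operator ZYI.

The observable ZYI averages to sqrt(2)/2.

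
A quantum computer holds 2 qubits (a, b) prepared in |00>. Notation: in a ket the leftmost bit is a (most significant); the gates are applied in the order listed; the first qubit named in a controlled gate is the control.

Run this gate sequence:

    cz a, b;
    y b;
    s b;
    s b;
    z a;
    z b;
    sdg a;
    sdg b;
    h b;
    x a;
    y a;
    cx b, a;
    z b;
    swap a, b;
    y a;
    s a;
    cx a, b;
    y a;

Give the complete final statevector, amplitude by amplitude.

The final amplitudes are 0 on |00>, sqrt(2)/2 on |01>, 0 on |10>, -sqrt(2)*I/2 on |11>.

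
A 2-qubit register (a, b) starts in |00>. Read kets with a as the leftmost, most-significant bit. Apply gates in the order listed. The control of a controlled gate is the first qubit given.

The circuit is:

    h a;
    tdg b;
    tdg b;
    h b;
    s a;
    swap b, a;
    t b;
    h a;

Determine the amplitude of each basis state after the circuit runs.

The resulting statevector has amplitude sqrt(2)/2 on |00>, sqrt(2)*exp(3*I*pi/4)/2 on |01>, 0 on |10>, 0 on |11>.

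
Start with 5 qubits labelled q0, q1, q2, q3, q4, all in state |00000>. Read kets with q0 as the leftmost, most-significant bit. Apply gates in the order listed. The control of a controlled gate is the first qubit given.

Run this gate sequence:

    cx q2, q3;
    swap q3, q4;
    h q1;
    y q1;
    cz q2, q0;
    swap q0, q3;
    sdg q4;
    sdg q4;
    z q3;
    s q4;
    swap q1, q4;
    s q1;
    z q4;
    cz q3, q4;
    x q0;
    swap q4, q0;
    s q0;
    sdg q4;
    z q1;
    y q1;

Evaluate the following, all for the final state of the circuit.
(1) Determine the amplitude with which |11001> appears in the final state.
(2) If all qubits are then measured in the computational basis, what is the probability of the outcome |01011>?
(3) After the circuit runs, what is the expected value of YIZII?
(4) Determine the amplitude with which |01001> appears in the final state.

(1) |11001> carries amplitude sqrt(2)/2 in the final state.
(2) Outcome |01011> occurs with probability 0.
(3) The observable YIZII averages to 1.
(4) |01001> carries amplitude -sqrt(2)*I/2 in the final state.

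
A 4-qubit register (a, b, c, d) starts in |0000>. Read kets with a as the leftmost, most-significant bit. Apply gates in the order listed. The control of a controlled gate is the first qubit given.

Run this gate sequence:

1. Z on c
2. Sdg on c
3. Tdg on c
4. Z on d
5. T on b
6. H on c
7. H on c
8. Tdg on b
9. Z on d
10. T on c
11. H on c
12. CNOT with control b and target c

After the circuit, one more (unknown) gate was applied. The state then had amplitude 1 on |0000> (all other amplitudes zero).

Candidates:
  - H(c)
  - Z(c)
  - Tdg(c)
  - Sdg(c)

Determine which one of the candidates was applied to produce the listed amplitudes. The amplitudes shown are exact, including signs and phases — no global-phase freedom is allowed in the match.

It was H(c) that produced the state shown. Key observation: gates 3-10 undo each other exactly, leaving only the rest of the circuit to track.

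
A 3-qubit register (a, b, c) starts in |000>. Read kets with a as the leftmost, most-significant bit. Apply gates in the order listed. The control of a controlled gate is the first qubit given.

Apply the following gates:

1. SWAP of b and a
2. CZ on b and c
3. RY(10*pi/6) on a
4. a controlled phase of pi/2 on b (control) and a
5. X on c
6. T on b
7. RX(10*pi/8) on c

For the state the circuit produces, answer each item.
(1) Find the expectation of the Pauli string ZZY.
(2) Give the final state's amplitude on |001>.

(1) The expectation value of ZZY is -sqrt(2)/4.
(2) The final state's coefficient on |001> equals sqrt(6 - 3*sqrt(2))/4.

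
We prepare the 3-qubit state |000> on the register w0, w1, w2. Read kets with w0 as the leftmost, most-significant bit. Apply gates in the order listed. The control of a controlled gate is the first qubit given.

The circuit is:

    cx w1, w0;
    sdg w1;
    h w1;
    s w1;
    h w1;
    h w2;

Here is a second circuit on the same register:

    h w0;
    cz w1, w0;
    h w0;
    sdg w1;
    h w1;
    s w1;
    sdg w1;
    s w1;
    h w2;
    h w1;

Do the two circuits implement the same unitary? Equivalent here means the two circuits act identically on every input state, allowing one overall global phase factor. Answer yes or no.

Yes, they are equivalent — the unitaries differ by at most a global phase.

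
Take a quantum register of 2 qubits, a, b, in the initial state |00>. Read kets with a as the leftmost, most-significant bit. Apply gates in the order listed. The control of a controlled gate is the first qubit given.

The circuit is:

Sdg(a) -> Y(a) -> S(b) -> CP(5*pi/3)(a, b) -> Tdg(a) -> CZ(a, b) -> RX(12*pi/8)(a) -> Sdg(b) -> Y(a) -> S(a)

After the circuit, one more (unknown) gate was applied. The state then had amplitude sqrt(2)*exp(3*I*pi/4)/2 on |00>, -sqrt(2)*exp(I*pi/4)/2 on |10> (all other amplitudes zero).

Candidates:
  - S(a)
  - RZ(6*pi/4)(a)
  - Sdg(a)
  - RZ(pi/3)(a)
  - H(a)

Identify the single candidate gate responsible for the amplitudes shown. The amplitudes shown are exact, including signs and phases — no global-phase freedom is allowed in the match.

It was S(a) that produced the state shown.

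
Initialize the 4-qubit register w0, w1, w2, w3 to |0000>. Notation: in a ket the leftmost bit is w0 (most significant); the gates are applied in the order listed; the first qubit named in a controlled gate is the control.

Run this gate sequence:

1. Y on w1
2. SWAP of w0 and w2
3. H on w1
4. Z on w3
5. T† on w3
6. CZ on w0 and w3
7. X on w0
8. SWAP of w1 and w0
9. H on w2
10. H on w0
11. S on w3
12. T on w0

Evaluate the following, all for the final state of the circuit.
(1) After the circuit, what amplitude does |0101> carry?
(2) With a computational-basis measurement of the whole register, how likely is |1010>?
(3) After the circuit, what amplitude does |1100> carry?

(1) |0101> carries amplitude 0 in the final state.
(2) The probability of measuring |1010> is 0.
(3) The final state's coefficient on |1100> equals sqrt(2)*exp(3*I*pi/4)/2.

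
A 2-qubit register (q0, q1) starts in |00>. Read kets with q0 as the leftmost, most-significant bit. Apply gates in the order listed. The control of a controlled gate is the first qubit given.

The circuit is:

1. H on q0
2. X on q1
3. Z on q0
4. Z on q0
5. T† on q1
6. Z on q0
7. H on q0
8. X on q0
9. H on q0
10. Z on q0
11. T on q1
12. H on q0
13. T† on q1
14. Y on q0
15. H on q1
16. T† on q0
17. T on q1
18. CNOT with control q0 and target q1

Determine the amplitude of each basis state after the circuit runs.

The final amplitudes are -sqrt(2)*exp(I*pi/4)/2 on |00>, sqrt(2)*I/2 on |01>, 0 on |10>, 0 on |11>. Key observation: gates 7-10 undo each other exactly, leaving only the rest of the circuit to track.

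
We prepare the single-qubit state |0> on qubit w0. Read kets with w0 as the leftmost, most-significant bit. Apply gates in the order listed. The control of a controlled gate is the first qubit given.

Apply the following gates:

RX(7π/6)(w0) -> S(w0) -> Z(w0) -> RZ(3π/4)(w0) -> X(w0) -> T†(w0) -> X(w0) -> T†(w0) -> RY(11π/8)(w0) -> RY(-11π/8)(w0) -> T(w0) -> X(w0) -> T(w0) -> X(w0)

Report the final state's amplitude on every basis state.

The resulting statevector has amplitude sqrt(2)*exp(-3*I*pi/8)*sin(5*pi/16)**2/4 + sqrt(2)*exp(-3*I*pi/8)*cos(5*pi/16)**2/4 - sqrt(6)*exp(-3*I*pi/8)*cos(5*pi/16)**2/4 - sqrt(6)*exp(-3*I*pi/8)*sin(5*pi/16)**2/4 on |0>, -sqrt(6)*exp(3*I*pi/8)*sin(5*pi/16)**2/4 - sqrt(2)*exp(3*I*pi/8)*sin(5*pi/16)**2/4 - sqrt(6)*exp(3*I*pi/8)*cos(5*pi/16)**2/4 - sqrt(2)*exp(3*I*pi/8)*cos(5*pi/16)**2/4 on |1>. Key observation: steps 6-13 multiply out to the identity, so the circuit reduces to the remaining gates.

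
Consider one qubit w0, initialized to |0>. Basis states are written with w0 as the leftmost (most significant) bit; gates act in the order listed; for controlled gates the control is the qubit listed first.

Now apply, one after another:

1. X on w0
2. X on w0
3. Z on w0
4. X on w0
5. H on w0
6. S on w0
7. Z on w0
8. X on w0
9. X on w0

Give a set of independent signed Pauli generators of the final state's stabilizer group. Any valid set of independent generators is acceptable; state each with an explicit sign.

The stabilizer group can be generated by +Y, among other valid generating sets.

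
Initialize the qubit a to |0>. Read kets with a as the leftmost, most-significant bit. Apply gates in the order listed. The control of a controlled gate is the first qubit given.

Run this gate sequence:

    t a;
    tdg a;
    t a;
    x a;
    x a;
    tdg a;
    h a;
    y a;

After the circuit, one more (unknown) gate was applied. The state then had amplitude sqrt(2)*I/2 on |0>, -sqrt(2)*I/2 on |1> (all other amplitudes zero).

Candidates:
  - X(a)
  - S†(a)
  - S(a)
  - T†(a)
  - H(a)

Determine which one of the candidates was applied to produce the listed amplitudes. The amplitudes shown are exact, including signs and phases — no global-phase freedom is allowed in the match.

The unique candidate consistent with the amplitudes is X(a). Key observation: gates 3-6 undo each other exactly, leaving only the rest of the circuit to track.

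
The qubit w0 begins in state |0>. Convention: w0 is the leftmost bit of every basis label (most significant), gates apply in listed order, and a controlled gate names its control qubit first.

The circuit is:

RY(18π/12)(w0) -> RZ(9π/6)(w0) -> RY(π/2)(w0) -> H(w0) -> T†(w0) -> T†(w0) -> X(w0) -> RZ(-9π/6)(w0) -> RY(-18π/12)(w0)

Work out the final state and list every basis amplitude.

The final amplitudes are -1/2 - I/2 on |0>, -1/2 + I/2 on |1>.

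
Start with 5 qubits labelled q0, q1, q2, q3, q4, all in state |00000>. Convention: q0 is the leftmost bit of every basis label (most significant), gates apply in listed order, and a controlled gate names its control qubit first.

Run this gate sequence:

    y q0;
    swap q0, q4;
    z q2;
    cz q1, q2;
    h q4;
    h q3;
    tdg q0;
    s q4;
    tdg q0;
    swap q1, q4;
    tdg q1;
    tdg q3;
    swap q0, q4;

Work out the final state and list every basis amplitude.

After the circuit, the state carries amplitude I/2 on |00000>, exp(I*pi/4)/2 on |00010>, -exp(3*I*pi/4)/2 on |01000>, -I/2 on |01010>, and 0 on every other basis state.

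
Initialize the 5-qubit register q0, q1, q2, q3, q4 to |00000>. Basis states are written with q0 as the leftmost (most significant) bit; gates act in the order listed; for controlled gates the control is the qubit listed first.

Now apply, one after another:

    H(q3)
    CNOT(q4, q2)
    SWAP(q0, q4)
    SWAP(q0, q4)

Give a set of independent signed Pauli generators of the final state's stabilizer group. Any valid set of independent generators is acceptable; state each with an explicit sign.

The stabilizer group can be generated by +IIIXI, +ZIIII, +IZIII, +IIZII, +IIIIZ, among other valid generating sets. Key observation: steps 3-4 multiply out to the identity, so the circuit reduces to the remaining gates.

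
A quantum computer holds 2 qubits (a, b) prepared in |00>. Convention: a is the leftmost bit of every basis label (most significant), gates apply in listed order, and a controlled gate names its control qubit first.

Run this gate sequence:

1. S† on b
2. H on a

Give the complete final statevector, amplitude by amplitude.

The resulting statevector has amplitude sqrt(2)/2 on |00>, 0 on |01>, sqrt(2)/2 on |10>, 0 on |11>.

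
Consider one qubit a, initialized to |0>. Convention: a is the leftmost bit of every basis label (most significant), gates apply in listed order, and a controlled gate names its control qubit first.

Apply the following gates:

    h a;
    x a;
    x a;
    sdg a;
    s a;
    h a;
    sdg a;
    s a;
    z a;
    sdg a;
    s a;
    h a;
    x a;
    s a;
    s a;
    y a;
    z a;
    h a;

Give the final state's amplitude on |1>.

The amplitude on |1> is I.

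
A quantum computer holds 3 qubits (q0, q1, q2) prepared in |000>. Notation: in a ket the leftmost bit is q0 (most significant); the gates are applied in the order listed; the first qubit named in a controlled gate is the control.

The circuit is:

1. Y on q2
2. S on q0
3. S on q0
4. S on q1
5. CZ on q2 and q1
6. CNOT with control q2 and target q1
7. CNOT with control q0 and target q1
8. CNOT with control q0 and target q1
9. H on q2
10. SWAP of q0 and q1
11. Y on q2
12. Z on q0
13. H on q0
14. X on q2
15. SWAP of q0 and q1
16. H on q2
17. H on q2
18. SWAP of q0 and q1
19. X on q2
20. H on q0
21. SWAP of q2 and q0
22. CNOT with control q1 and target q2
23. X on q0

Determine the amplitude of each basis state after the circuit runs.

After the circuit, the state carries amplitude sqrt(2)/2 on |001>, sqrt(2)/2 on |101>, and 0 on every other basis state. Key observation: the block from step 13 through step 20 cancels to the identity and can be dropped.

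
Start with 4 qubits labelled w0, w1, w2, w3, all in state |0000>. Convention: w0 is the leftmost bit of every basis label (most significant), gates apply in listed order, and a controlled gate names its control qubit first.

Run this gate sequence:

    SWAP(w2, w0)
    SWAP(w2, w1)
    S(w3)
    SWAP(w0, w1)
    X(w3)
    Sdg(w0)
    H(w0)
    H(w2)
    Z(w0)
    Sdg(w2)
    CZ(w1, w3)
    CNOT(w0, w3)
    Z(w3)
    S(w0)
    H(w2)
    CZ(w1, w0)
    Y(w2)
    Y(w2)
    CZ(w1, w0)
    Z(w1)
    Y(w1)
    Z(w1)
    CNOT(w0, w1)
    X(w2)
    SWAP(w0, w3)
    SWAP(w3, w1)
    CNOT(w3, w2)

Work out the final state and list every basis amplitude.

The resulting statevector has amplitude sqrt(2)*(-1 - I)/4 on |0100>, sqrt(2)*(-1 + I)/4 on |0110>, sqrt(2)*(1 + I)/4 on |1001>, sqrt(2)*(-1 + I)/4 on |1011>, and 0 on every other basis state. Key observation: gates 16-19 undo each other exactly, leaving only the rest of the circuit to track.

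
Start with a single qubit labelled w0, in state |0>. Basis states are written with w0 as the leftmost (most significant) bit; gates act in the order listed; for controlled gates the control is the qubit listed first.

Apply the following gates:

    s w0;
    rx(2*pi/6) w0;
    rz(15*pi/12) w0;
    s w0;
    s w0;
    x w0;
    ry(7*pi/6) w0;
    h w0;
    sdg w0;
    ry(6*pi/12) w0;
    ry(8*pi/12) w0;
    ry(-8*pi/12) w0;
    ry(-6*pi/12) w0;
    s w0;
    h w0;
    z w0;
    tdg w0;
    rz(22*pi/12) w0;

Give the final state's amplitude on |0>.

The amplitude on |0> is (-sqrt(2)*I + sqrt(6)*I + (sqrt(6) + 3*sqrt(2))*exp(3*I*pi/4))*exp(17*I*pi/24)/8.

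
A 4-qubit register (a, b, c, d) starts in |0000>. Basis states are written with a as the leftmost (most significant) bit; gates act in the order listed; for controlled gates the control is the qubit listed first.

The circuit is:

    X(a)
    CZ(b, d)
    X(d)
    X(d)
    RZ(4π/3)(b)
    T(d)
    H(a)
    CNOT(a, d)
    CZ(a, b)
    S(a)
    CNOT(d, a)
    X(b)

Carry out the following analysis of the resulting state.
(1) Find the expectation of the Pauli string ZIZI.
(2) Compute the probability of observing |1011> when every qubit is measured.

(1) The expectation value of ZIZI is 1. Key observation: gates 3-4 undo each other exactly, leaving only the rest of the circuit to track.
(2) A full measurement returns |1011> with probability 0.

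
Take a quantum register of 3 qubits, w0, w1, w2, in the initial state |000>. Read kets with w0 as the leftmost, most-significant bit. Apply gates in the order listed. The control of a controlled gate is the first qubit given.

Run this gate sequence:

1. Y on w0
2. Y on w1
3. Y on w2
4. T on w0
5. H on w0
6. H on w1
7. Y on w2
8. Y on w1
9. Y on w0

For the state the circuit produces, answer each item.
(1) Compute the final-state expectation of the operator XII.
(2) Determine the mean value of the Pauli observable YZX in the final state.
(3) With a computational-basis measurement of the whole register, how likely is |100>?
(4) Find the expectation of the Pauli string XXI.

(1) In the final state, XII has expectation 1.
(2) In the final state, YZX has expectation 0.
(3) Outcome |100> occurs with probability 1/4.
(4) The observable XXI averages to 1.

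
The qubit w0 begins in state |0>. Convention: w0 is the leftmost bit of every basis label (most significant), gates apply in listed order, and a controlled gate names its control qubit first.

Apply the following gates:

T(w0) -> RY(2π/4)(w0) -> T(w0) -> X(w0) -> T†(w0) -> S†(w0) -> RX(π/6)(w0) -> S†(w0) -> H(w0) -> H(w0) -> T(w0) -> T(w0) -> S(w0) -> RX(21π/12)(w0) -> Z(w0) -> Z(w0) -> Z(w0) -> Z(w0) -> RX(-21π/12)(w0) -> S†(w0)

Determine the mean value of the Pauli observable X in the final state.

In the final state, X has expectation -1.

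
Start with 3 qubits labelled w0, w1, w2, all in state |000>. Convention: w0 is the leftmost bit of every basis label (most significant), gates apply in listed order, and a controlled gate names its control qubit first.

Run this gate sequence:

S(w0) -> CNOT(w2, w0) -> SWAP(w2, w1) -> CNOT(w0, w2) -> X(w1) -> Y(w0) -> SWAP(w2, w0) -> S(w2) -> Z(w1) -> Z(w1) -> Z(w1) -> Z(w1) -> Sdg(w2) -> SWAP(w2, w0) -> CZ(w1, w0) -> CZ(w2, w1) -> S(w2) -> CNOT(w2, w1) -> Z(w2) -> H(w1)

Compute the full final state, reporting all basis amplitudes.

After the circuit, the state carries amplitude -sqrt(2)*I/2 on |100>, sqrt(2)*I/2 on |110>, and 0 on every other basis state. Key observation: gates 7-14 undo each other exactly, leaving only the rest of the circuit to track.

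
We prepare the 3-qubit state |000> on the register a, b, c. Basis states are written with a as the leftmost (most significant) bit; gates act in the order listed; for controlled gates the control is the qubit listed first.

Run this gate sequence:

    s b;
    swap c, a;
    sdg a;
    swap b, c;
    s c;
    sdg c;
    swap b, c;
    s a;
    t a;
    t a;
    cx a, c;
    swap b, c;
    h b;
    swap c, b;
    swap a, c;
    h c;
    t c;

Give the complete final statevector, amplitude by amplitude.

After the circuit, the state carries amplitude 1/2 on |000>, exp(I*pi/4)/2 on |001>, 0 on |010>, 0 on |011>, 1/2 on |100>, exp(I*pi/4)/2 on |101>, 0 on |110>, 0 on |111>. Key observation: gates 3-8 undo each other exactly, leaving only the rest of the circuit to track.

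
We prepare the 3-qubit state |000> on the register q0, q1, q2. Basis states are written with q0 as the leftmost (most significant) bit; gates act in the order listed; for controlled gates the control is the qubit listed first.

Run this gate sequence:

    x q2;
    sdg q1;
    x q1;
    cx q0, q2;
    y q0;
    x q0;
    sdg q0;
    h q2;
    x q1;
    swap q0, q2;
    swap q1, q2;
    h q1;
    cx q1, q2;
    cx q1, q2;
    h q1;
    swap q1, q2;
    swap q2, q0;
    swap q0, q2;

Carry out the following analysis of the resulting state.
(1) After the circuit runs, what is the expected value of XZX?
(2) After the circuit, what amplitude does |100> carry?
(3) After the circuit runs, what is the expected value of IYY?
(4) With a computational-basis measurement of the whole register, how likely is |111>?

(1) The expectation value of XZX is 0.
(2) The final state's coefficient on |100> equals -sqrt(2)*I/2.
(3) In the final state, IYY has expectation 0.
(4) A full measurement returns |111> with probability 0.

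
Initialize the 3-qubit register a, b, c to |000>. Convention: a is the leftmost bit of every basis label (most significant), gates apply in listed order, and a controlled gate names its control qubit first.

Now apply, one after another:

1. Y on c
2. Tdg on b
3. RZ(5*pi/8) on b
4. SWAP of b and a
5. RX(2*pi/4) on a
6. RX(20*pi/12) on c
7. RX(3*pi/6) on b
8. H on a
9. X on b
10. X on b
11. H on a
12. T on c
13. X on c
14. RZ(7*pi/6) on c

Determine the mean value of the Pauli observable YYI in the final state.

In the final state, YYI has expectation 1. Key observation: steps 8-11 multiply out to the identity, so the circuit reduces to the remaining gates.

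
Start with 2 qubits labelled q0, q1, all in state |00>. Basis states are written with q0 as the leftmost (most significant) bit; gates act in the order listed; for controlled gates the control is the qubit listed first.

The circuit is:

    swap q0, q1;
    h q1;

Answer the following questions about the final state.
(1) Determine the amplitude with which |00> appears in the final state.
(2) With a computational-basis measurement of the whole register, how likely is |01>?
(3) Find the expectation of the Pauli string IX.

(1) The final state's coefficient on |00> equals sqrt(2)/2.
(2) A full measurement returns |01> with probability 1/2.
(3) The observable IX averages to 1.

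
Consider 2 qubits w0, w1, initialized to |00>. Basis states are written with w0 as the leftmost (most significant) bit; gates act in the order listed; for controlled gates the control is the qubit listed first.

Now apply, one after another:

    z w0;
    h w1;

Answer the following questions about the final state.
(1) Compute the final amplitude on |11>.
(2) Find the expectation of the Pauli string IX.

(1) The final state's coefficient on |11> equals 0.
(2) The observable IX averages to 1.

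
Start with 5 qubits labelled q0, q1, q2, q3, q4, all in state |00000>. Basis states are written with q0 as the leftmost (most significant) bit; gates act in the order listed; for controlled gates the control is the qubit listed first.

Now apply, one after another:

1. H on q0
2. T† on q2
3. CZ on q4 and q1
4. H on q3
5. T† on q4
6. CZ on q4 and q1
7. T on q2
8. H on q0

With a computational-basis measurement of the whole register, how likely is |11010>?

Outcome |11010> occurs with probability 0.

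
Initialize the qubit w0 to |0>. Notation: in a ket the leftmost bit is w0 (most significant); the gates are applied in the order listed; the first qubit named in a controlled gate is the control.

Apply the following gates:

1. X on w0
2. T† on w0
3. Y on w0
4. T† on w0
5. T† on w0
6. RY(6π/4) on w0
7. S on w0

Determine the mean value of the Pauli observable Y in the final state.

In the final state, Y has expectation -1.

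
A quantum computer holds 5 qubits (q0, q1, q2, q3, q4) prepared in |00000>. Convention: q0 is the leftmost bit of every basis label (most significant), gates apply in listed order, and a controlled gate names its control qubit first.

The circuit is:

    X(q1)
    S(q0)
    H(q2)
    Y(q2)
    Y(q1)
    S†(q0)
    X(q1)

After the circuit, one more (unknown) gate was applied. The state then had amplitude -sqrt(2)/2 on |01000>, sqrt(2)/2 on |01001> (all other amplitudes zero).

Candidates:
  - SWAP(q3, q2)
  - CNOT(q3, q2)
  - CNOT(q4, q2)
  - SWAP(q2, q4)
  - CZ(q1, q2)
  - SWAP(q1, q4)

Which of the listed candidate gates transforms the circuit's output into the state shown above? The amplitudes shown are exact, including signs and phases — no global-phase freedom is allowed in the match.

The applied gate was SWAP(q2, q4).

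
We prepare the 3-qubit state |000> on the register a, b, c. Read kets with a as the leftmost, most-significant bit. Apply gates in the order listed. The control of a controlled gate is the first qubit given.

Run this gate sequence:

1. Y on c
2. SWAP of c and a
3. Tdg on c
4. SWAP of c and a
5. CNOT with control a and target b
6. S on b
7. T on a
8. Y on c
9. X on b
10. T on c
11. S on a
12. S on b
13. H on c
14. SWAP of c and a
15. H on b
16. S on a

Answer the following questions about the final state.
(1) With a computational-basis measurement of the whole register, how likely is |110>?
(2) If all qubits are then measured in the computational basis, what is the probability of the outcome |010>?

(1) The probability of measuring |110> is 1/4.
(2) The probability of measuring |010> is 1/4.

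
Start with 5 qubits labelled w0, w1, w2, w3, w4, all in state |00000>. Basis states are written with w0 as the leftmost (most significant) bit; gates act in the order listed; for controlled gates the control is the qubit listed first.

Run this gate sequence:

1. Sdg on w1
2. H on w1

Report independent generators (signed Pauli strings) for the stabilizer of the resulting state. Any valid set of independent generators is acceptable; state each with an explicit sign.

The final state is stabilized by the group generated by +IXIII, +ZIIII, +IIZII, +IIIZI, +IIIIZ; other independent generating sets are equally valid.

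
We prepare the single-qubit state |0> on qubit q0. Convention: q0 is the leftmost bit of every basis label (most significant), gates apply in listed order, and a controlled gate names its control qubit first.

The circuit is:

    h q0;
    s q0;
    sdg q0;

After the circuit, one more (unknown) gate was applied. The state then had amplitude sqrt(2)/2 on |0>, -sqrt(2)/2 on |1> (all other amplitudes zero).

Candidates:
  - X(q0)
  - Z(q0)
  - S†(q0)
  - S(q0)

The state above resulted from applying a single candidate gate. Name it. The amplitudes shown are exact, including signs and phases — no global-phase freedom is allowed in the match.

The unique candidate consistent with the amplitudes is Z(q0).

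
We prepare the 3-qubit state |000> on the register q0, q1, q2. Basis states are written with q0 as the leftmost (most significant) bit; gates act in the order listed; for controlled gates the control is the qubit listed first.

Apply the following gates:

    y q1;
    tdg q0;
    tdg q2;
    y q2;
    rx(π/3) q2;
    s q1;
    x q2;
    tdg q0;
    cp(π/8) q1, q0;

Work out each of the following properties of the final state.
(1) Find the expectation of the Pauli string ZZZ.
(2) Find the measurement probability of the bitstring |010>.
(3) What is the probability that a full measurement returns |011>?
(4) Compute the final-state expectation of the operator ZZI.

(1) The observable ZZZ averages to -1/2.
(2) A full measurement returns |010> with probability 3/4.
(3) The probability of measuring |011> is 1/4.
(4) The observable ZZI averages to -1.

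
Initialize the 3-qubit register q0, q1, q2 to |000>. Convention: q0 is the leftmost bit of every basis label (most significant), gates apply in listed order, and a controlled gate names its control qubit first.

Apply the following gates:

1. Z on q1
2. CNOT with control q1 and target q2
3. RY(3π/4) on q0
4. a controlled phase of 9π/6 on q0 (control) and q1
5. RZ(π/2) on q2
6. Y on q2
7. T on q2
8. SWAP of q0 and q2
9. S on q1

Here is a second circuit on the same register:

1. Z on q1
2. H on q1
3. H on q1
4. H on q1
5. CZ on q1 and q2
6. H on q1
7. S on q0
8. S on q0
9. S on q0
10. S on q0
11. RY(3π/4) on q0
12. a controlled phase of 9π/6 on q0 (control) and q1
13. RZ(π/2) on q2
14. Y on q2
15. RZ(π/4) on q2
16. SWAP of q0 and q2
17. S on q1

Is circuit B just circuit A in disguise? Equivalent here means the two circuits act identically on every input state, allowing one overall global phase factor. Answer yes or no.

No — the two circuits implement different unitaries, even allowing a global phase.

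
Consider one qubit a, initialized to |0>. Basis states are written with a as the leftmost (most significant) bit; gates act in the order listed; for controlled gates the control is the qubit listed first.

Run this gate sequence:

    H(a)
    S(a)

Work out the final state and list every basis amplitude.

The resulting statevector has amplitude sqrt(2)/2 on |0>, sqrt(2)*I/2 on |1>.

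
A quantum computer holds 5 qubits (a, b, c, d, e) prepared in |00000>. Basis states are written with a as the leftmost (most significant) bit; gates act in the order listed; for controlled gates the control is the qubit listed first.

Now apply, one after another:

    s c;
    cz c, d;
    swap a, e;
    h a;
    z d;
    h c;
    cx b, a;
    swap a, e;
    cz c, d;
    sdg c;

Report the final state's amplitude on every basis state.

After the circuit, the state carries amplitude 1/2 on |00000>, 1/2 on |00001>, -I/2 on |00100>, -I/2 on |00101>, and 0 on every other basis state.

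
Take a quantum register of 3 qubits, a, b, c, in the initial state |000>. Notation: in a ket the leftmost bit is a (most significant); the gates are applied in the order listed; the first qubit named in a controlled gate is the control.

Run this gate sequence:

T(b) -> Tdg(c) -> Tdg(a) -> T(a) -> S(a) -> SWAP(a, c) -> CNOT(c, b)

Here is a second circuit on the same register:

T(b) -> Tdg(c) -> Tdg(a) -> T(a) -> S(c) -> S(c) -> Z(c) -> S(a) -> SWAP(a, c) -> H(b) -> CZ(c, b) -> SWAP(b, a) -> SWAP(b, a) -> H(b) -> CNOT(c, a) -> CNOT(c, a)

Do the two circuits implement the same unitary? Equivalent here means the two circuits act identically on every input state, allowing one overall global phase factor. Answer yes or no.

Yes, they are equivalent — the unitaries differ by at most a global phase.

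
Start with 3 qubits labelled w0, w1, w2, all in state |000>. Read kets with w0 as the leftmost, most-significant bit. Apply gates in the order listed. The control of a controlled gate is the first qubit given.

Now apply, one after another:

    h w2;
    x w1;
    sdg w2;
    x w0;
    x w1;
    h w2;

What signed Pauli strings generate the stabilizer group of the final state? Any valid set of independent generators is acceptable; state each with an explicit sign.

The stabilizer group can be generated by +IIY, -ZII, +IZI, among other valid generating sets.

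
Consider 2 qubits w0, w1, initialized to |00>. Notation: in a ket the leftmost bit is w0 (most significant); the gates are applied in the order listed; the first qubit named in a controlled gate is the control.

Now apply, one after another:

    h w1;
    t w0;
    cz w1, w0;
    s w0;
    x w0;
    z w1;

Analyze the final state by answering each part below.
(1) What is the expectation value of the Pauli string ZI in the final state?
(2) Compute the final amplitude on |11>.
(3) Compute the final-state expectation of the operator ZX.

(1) The observable ZI averages to -1.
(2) The amplitude on |11> is -sqrt(2)/2.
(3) The expectation value of ZX is 1.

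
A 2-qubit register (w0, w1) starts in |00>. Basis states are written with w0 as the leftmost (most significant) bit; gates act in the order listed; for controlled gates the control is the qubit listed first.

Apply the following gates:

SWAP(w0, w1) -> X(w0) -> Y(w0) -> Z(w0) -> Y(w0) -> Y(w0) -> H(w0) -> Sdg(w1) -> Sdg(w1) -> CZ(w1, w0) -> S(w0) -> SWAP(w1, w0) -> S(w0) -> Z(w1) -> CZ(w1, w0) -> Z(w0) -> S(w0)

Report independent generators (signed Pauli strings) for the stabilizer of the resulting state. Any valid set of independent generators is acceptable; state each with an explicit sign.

The final state is stabilized by the group generated by -IY, +ZI; other independent generating sets are equally valid.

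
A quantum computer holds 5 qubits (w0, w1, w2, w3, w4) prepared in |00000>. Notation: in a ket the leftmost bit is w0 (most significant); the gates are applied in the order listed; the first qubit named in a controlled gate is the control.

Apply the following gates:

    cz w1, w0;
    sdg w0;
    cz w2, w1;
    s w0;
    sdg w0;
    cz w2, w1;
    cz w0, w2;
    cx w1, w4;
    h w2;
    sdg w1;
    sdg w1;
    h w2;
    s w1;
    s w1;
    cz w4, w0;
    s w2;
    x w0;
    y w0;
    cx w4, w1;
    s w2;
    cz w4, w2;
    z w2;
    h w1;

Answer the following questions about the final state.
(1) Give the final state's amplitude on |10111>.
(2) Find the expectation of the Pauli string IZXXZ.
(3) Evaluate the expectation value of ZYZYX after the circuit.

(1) The final state's coefficient on |10111> equals 0. Key observation: gates 3-6 undo each other exactly, leaving only the rest of the circuit to track.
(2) In the final state, IZXXZ has expectation 0.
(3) The observable ZYZYX averages to 0.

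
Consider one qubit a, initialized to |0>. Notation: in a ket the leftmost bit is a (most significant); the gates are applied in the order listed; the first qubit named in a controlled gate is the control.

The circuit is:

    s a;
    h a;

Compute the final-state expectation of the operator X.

The expectation value of X is 1.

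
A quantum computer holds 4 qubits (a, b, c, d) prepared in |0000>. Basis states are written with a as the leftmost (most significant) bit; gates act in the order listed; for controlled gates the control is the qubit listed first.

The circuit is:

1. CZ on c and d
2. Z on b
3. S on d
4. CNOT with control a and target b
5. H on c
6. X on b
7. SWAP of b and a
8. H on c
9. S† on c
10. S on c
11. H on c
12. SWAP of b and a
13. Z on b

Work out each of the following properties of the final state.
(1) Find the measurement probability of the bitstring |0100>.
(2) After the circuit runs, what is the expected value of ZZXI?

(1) The probability of measuring |0100> is 1/2.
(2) The expectation value of ZZXI is -1.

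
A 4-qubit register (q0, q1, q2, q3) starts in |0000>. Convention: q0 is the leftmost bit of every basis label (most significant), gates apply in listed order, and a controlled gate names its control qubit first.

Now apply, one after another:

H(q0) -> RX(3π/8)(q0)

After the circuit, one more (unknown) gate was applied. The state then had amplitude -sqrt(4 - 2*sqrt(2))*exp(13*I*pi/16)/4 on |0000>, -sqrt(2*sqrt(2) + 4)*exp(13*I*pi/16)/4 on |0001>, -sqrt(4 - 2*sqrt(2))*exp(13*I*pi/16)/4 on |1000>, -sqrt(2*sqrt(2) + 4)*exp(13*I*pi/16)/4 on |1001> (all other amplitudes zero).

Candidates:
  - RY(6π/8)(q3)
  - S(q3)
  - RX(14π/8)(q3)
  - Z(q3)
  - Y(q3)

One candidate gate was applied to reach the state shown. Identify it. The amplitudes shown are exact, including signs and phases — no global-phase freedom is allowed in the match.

It was RY(6π/8)(q3) that produced the state shown.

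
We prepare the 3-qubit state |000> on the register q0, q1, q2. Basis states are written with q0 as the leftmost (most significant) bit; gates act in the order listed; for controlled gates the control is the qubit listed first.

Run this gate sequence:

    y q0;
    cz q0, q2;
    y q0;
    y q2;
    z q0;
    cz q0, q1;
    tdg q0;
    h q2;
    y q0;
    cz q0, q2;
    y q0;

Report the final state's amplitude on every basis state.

After the circuit, the state carries amplitude sqrt(2)*I/2 on |000>, sqrt(2)*I/2 on |001>, and 0 on every other basis state.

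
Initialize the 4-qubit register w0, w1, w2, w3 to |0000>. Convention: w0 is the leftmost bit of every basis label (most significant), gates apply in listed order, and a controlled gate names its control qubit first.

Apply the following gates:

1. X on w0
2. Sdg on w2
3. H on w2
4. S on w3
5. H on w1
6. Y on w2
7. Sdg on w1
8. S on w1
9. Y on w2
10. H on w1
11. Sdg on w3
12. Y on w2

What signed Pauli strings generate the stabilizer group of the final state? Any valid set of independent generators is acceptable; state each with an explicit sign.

One valid set of independent stabilizer generators is -IIXI, -ZIII, +IZII, +IIIZ (any independent generating set of the same group is equally correct). Key observation: gates 4-11 undo each other exactly, leaving only the rest of the circuit to track.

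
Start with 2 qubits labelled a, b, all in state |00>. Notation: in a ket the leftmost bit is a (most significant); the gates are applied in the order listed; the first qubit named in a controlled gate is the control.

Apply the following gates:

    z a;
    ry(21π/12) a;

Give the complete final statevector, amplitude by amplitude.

The resulting statevector has amplitude -sqrt(sqrt(2) + 2)/2 on |00>, 0 on |01>, sqrt(2 - sqrt(2))/2 on |10>, 0 on |11>.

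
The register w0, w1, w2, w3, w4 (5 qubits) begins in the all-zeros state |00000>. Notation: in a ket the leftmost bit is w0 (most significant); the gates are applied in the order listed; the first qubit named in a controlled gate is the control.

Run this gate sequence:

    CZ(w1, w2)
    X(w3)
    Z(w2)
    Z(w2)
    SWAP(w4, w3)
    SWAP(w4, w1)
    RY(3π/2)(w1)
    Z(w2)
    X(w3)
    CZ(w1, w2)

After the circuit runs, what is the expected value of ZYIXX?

In the final state, ZYIXX has expectation 0.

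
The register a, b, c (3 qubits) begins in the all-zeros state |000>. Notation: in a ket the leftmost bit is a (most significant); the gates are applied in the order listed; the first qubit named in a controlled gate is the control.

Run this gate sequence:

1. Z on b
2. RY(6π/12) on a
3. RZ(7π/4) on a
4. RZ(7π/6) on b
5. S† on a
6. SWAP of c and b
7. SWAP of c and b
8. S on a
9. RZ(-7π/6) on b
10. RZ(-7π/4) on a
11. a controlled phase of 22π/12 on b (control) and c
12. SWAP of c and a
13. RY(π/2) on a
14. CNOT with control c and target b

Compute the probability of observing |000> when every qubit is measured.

The probability of measuring |000> is 1/4.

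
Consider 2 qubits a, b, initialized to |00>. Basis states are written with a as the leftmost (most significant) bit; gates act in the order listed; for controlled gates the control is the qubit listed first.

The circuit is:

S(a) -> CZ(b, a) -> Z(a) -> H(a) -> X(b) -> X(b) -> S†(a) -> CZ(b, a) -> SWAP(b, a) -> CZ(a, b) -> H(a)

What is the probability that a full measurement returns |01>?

Outcome |01> occurs with probability 1/4.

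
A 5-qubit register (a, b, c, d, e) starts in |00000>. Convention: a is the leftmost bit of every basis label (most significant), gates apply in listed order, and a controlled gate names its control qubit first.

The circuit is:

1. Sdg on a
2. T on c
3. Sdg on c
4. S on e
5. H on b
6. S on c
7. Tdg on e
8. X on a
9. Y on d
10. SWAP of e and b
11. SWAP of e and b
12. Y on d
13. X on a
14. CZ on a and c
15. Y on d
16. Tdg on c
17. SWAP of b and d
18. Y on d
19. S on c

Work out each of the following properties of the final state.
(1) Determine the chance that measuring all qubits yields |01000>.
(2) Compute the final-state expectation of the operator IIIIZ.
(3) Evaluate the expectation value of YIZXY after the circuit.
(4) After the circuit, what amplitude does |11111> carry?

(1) A full measurement returns |01000> with probability 1/2. Key observation: gates 8-13 undo each other exactly, leaving only the rest of the circuit to track.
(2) The expectation value of IIIIZ is 1.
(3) The expectation value of YIZXY is 0.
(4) The final state's coefficient on |11111> equals 0.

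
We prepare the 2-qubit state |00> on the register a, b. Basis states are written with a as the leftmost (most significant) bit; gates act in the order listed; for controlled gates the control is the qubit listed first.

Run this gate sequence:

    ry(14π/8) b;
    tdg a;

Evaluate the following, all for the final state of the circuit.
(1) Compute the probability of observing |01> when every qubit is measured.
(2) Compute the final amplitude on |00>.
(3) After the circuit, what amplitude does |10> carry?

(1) A full measurement returns |01> with probability 1/2 - sqrt(2)/4.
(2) The amplitude on |00> is -sqrt(sqrt(2) + 2)/2.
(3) The final state's coefficient on |10> equals 0.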